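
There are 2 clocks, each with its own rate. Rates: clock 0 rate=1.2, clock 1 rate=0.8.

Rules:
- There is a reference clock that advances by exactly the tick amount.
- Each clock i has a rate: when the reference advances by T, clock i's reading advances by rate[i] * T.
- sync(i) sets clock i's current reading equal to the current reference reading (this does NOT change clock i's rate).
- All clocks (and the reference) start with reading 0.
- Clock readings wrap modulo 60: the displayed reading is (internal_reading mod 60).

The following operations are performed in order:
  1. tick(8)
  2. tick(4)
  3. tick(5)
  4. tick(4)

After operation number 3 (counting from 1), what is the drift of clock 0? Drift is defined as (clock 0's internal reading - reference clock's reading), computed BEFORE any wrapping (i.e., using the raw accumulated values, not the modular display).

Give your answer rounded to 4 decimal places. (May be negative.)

After op 1 tick(8): ref=8.0000 raw=[9.6000 6.4000]
After op 2 tick(4): ref=12.0000 raw=[14.4000 9.6000]
After op 3 tick(5): ref=17.0000 raw=[20.4000 13.6000]
Drift of clock 0 after op 3: 20.4000 - 17.0000 = 3.4000

Answer: 3.4000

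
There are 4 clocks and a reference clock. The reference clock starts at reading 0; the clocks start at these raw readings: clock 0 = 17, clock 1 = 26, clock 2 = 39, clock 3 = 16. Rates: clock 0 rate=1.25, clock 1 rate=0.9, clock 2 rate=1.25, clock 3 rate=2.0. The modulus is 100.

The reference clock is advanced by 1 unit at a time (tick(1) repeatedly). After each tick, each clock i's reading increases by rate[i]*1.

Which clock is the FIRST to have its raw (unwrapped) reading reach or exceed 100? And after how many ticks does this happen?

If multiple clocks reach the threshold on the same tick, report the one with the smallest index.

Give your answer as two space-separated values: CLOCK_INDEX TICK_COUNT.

clock 0: start=17, rate=1.25, needs 100-17 = 83; ticks = ceil(83/1.25) = ceil(66.4000) = 67; reading at tick 67 = 17 + 1.25*67 = 100.7500
clock 1: start=26, rate=0.9, needs 100-26 = 74; ticks = ceil(74/0.9) = ceil(82.2222) = 83; reading at tick 83 = 26 + 0.9*83 = 100.7000
clock 2: start=39, rate=1.25, needs 100-39 = 61; ticks = ceil(61/1.25) = ceil(48.8000) = 49; reading at tick 49 = 39 + 1.25*49 = 100.2500
clock 3: start=16, rate=2.0, needs 100-16 = 84; ticks = ceil(84/2.0) = ceil(42.0000) = 42; reading at tick 42 = 16 + 2.0*42 = 100.0000
Minimum tick count = 42; winners = [3]; smallest index = 3

Answer: 3 42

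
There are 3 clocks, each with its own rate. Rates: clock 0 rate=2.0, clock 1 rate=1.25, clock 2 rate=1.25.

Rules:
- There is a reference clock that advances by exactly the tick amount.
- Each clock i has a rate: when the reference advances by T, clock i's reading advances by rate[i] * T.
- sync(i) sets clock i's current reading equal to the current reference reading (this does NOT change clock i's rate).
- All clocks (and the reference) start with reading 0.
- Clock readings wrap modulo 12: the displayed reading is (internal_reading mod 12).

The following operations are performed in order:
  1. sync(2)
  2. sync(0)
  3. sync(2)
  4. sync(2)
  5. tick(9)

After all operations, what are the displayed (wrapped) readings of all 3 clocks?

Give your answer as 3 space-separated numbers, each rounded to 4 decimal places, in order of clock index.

After op 1 sync(2): ref=0.0000 raw=[0.0000 0.0000 0.0000]
After op 2 sync(0): ref=0.0000 raw=[0.0000 0.0000 0.0000]
After op 3 sync(2): ref=0.0000 raw=[0.0000 0.0000 0.0000]
After op 4 sync(2): ref=0.0000 raw=[0.0000 0.0000 0.0000]
After op 5 tick(9): ref=9.0000 raw=[18.0000 11.2500 11.2500]
Wrap final raw readings (mod 12): 18.0000 mod 12 = 6.0000; 11.2500 mod 12 = 11.2500; 11.2500 mod 12 = 11.2500

Answer: 6.0000 11.2500 11.2500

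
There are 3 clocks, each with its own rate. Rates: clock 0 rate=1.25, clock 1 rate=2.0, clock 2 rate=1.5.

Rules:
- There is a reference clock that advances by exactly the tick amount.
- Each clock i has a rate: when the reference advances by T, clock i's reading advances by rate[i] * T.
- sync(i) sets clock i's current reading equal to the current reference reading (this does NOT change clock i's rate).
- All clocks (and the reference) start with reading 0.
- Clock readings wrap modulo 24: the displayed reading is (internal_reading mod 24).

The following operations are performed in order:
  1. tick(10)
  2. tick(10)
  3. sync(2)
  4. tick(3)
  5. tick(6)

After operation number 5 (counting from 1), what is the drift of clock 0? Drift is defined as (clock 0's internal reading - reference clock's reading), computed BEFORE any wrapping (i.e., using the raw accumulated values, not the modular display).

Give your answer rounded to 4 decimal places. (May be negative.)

Answer: 7.2500

Derivation:
After op 1 tick(10): ref=10.0000 raw=[12.5000 20.0000 15.0000]
After op 2 tick(10): ref=20.0000 raw=[25.0000 40.0000 30.0000]
After op 3 sync(2): ref=20.0000 raw=[25.0000 40.0000 20.0000]
After op 4 tick(3): ref=23.0000 raw=[28.7500 46.0000 24.5000]
After op 5 tick(6): ref=29.0000 raw=[36.2500 58.0000 33.5000]
Drift of clock 0 after op 5: 36.2500 - 29.0000 = 7.2500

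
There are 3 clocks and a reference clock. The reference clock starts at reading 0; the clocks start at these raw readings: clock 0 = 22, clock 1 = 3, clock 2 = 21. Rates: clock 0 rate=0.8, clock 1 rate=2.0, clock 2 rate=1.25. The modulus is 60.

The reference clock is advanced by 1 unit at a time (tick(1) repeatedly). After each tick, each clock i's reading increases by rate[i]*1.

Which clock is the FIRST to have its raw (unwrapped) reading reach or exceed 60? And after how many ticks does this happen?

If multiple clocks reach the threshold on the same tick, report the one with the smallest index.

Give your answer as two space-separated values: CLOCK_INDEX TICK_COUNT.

clock 0: start=22, rate=0.8, needs 60-22 = 38; ticks = ceil(38/0.8) = ceil(47.5000) = 48; reading at tick 48 = 22 + 0.8*48 = 60.4000
clock 1: start=3, rate=2.0, needs 60-3 = 57; ticks = ceil(57/2.0) = ceil(28.5000) = 29; reading at tick 29 = 3 + 2.0*29 = 61.0000
clock 2: start=21, rate=1.25, needs 60-21 = 39; ticks = ceil(39/1.25) = ceil(31.2000) = 32; reading at tick 32 = 21 + 1.25*32 = 61.0000
Minimum tick count = 29; winners = [1]; smallest index = 1

Answer: 1 29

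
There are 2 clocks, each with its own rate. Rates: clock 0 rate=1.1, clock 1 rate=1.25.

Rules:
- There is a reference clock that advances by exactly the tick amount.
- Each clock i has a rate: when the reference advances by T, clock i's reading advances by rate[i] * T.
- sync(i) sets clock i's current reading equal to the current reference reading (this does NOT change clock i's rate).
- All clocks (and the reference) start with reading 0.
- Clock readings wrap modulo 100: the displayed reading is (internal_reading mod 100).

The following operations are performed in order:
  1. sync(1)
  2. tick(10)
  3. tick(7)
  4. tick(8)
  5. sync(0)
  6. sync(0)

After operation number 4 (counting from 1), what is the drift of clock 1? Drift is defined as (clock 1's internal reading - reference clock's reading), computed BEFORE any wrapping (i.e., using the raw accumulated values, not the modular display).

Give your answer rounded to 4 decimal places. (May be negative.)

After op 1 sync(1): ref=0.0000 raw=[0.0000 0.0000]
After op 2 tick(10): ref=10.0000 raw=[11.0000 12.5000]
After op 3 tick(7): ref=17.0000 raw=[18.7000 21.2500]
After op 4 tick(8): ref=25.0000 raw=[27.5000 31.2500]
Drift of clock 1 after op 4: 31.2500 - 25.0000 = 6.2500

Answer: 6.2500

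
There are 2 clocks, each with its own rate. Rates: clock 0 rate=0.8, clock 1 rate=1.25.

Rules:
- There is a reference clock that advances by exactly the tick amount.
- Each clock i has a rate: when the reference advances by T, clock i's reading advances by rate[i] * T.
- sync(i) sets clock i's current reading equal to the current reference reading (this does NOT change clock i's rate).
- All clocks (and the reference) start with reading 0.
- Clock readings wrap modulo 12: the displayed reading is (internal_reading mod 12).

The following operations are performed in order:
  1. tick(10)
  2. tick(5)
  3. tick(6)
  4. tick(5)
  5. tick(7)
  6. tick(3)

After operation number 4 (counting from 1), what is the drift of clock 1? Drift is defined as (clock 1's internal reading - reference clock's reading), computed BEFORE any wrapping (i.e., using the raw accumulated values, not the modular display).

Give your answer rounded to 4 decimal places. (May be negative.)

Answer: 6.5000

Derivation:
After op 1 tick(10): ref=10.0000 raw=[8.0000 12.5000]
After op 2 tick(5): ref=15.0000 raw=[12.0000 18.7500]
After op 3 tick(6): ref=21.0000 raw=[16.8000 26.2500]
After op 4 tick(5): ref=26.0000 raw=[20.8000 32.5000]
Drift of clock 1 after op 4: 32.5000 - 26.0000 = 6.5000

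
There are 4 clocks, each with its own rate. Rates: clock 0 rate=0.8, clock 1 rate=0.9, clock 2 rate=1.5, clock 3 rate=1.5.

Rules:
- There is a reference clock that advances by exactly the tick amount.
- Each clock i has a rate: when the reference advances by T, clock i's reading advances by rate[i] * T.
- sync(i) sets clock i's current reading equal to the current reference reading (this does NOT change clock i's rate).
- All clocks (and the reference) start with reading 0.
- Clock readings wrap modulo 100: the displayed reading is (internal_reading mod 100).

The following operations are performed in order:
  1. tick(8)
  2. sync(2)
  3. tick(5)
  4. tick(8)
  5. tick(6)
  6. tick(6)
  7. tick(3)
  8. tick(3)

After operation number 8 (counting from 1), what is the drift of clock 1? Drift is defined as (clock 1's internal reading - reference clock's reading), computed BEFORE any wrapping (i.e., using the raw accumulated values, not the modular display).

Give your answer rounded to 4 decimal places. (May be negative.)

Answer: -3.9000

Derivation:
After op 1 tick(8): ref=8.0000 raw=[6.4000 7.2000 12.0000 12.0000]
After op 2 sync(2): ref=8.0000 raw=[6.4000 7.2000 8.0000 12.0000]
After op 3 tick(5): ref=13.0000 raw=[10.4000 11.7000 15.5000 19.5000]
After op 4 tick(8): ref=21.0000 raw=[16.8000 18.9000 27.5000 31.5000]
After op 5 tick(6): ref=27.0000 raw=[21.6000 24.3000 36.5000 40.5000]
After op 6 tick(6): ref=33.0000 raw=[26.4000 29.7000 45.5000 49.5000]
After op 7 tick(3): ref=36.0000 raw=[28.8000 32.4000 50.0000 54.0000]
After op 8 tick(3): ref=39.0000 raw=[31.2000 35.1000 54.5000 58.5000]
Drift of clock 1 after op 8: 35.1000 - 39.0000 = -3.9000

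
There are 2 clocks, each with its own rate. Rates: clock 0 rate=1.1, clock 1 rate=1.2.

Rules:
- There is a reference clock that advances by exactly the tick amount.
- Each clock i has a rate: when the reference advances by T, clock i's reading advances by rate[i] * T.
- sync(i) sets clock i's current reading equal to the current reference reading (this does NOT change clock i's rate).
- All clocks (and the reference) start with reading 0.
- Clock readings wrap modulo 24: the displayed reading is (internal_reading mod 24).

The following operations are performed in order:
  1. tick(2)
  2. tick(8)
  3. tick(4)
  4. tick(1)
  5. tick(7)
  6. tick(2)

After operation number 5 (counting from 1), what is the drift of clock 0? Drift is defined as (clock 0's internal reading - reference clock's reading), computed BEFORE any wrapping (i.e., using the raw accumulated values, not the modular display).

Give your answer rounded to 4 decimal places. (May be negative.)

After op 1 tick(2): ref=2.0000 raw=[2.2000 2.4000]
After op 2 tick(8): ref=10.0000 raw=[11.0000 12.0000]
After op 3 tick(4): ref=14.0000 raw=[15.4000 16.8000]
After op 4 tick(1): ref=15.0000 raw=[16.5000 18.0000]
After op 5 tick(7): ref=22.0000 raw=[24.2000 26.4000]
Drift of clock 0 after op 5: 24.2000 - 22.0000 = 2.2000

Answer: 2.2000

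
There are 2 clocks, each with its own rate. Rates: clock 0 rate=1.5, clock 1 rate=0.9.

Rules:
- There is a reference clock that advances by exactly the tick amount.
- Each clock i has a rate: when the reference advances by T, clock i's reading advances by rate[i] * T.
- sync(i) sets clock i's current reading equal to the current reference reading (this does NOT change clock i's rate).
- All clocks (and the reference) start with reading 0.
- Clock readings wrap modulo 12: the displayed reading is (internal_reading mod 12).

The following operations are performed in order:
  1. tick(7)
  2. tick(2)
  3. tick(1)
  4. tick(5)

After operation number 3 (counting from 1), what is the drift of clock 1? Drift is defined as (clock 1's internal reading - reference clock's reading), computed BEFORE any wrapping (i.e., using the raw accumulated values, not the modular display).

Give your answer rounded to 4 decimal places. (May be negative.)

After op 1 tick(7): ref=7.0000 raw=[10.5000 6.3000]
After op 2 tick(2): ref=9.0000 raw=[13.5000 8.1000]
After op 3 tick(1): ref=10.0000 raw=[15.0000 9.0000]
Drift of clock 1 after op 3: 9.0000 - 10.0000 = -1.0000

Answer: -1.0000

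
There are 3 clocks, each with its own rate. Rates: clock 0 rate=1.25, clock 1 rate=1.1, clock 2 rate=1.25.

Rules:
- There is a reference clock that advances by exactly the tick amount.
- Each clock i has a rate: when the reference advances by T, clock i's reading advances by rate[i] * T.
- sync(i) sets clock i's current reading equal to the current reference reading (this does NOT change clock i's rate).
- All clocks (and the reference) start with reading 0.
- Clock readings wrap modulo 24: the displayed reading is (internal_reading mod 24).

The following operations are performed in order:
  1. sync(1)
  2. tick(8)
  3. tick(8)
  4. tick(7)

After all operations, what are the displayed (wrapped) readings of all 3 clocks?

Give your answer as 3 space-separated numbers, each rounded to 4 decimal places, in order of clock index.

Answer: 4.7500 1.3000 4.7500

Derivation:
After op 1 sync(1): ref=0.0000 raw=[0.0000 0.0000 0.0000]
After op 2 tick(8): ref=8.0000 raw=[10.0000 8.8000 10.0000]
After op 3 tick(8): ref=16.0000 raw=[20.0000 17.6000 20.0000]
After op 4 tick(7): ref=23.0000 raw=[28.7500 25.3000 28.7500]
Wrap final raw readings (mod 24): 28.7500 mod 24 = 4.7500; 25.3000 mod 24 = 1.3000; 28.7500 mod 24 = 4.7500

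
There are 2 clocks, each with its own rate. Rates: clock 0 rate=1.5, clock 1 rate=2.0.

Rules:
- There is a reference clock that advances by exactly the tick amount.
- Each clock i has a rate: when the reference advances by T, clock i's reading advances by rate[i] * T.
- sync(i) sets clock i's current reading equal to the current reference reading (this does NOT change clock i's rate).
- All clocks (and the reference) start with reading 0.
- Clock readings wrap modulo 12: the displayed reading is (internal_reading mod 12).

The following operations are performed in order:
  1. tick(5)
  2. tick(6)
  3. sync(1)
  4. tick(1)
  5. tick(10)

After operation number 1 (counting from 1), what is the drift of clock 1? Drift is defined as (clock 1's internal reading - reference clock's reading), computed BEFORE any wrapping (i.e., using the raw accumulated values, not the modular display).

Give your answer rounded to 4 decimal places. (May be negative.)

After op 1 tick(5): ref=5.0000 raw=[7.5000 10.0000]
Drift of clock 1 after op 1: 10.0000 - 5.0000 = 5.0000

Answer: 5.0000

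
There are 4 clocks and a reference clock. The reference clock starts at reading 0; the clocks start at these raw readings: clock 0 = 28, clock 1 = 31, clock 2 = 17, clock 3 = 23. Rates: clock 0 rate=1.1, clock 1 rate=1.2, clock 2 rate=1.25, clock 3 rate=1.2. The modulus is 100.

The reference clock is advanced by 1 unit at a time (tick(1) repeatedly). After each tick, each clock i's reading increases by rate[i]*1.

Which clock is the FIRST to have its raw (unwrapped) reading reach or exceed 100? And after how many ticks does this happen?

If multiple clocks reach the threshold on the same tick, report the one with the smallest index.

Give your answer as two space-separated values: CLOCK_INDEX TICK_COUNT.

Answer: 1 58

Derivation:
clock 0: start=28, rate=1.1, needs 100-28 = 72; ticks = ceil(72/1.1) = ceil(65.4545) = 66; reading at tick 66 = 28 + 1.1*66 = 100.6000
clock 1: start=31, rate=1.2, needs 100-31 = 69; ticks = ceil(69/1.2) = ceil(57.5000) = 58; reading at tick 58 = 31 + 1.2*58 = 100.6000
clock 2: start=17, rate=1.25, needs 100-17 = 83; ticks = ceil(83/1.25) = ceil(66.4000) = 67; reading at tick 67 = 17 + 1.25*67 = 100.7500
clock 3: start=23, rate=1.2, needs 100-23 = 77; ticks = ceil(77/1.2) = ceil(64.1667) = 65; reading at tick 65 = 23 + 1.2*65 = 101.0000
Minimum tick count = 58; winners = [1]; smallest index = 1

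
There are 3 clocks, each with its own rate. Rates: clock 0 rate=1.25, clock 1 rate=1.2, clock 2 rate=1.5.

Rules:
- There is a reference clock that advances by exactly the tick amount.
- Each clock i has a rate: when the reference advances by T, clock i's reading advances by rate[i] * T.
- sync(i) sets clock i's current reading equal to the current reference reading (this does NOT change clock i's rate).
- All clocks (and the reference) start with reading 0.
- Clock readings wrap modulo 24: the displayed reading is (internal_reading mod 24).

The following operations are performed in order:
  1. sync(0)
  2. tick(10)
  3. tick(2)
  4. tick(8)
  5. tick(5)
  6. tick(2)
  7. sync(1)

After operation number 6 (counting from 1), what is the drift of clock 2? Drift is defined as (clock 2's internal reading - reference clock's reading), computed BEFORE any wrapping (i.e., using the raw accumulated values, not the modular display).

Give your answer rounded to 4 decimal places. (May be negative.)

Answer: 13.5000

Derivation:
After op 1 sync(0): ref=0.0000 raw=[0.0000 0.0000 0.0000]
After op 2 tick(10): ref=10.0000 raw=[12.5000 12.0000 15.0000]
After op 3 tick(2): ref=12.0000 raw=[15.0000 14.4000 18.0000]
After op 4 tick(8): ref=20.0000 raw=[25.0000 24.0000 30.0000]
After op 5 tick(5): ref=25.0000 raw=[31.2500 30.0000 37.5000]
After op 6 tick(2): ref=27.0000 raw=[33.7500 32.4000 40.5000]
Drift of clock 2 after op 6: 40.5000 - 27.0000 = 13.5000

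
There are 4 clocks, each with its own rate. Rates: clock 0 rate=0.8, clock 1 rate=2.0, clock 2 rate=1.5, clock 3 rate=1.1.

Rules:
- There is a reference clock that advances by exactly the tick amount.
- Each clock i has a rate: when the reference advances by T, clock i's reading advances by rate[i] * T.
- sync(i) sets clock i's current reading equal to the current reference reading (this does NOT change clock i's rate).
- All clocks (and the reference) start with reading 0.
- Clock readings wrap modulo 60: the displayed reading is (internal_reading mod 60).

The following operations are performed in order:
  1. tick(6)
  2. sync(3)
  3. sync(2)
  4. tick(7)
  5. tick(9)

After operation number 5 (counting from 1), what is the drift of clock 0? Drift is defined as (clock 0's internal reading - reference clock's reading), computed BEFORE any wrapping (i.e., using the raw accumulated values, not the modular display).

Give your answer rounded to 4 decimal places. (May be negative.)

Answer: -4.4000

Derivation:
After op 1 tick(6): ref=6.0000 raw=[4.8000 12.0000 9.0000 6.6000]
After op 2 sync(3): ref=6.0000 raw=[4.8000 12.0000 9.0000 6.0000]
After op 3 sync(2): ref=6.0000 raw=[4.8000 12.0000 6.0000 6.0000]
After op 4 tick(7): ref=13.0000 raw=[10.4000 26.0000 16.5000 13.7000]
After op 5 tick(9): ref=22.0000 raw=[17.6000 44.0000 30.0000 23.6000]
Drift of clock 0 after op 5: 17.6000 - 22.0000 = -4.4000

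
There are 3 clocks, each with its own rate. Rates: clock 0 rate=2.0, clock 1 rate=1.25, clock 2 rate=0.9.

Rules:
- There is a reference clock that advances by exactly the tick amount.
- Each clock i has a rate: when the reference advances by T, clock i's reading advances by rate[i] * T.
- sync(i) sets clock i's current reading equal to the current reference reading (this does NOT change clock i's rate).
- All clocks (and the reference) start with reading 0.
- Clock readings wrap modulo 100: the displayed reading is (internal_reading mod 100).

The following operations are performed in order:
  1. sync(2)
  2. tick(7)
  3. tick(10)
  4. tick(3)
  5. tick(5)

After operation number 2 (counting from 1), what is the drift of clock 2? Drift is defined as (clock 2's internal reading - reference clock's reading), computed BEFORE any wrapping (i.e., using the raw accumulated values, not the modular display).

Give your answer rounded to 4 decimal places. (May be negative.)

Answer: -0.7000

Derivation:
After op 1 sync(2): ref=0.0000 raw=[0.0000 0.0000 0.0000]
After op 2 tick(7): ref=7.0000 raw=[14.0000 8.7500 6.3000]
Drift of clock 2 after op 2: 6.3000 - 7.0000 = -0.7000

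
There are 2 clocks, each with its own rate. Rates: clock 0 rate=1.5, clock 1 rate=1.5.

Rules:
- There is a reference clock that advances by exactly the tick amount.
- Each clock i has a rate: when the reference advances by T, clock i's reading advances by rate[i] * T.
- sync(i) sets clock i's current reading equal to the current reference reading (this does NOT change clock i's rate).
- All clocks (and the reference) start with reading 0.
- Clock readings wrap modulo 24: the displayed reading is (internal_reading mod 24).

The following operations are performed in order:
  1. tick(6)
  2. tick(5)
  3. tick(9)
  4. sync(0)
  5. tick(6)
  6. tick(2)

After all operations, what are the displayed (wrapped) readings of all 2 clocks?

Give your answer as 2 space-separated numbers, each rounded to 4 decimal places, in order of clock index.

Answer: 8.0000 18.0000

Derivation:
After op 1 tick(6): ref=6.0000 raw=[9.0000 9.0000]
After op 2 tick(5): ref=11.0000 raw=[16.5000 16.5000]
After op 3 tick(9): ref=20.0000 raw=[30.0000 30.0000]
After op 4 sync(0): ref=20.0000 raw=[20.0000 30.0000]
After op 5 tick(6): ref=26.0000 raw=[29.0000 39.0000]
After op 6 tick(2): ref=28.0000 raw=[32.0000 42.0000]
Wrap final raw readings (mod 24): 32.0000 mod 24 = 8.0000; 42.0000 mod 24 = 18.0000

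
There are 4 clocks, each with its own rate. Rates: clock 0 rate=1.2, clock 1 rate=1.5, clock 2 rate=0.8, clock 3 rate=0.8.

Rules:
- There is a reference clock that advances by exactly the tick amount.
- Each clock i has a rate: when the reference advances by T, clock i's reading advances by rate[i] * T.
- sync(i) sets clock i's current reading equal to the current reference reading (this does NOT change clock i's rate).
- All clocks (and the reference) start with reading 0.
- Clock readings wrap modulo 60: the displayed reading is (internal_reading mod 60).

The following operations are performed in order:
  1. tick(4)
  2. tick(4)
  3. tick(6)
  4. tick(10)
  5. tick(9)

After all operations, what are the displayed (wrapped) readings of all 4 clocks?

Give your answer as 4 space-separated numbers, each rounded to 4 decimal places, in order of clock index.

After op 1 tick(4): ref=4.0000 raw=[4.8000 6.0000 3.2000 3.2000]
After op 2 tick(4): ref=8.0000 raw=[9.6000 12.0000 6.4000 6.4000]
After op 3 tick(6): ref=14.0000 raw=[16.8000 21.0000 11.2000 11.2000]
After op 4 tick(10): ref=24.0000 raw=[28.8000 36.0000 19.2000 19.2000]
After op 5 tick(9): ref=33.0000 raw=[39.6000 49.5000 26.4000 26.4000]
Wrap final raw readings (mod 60): 39.6000 mod 60 = 39.6000; 49.5000 mod 60 = 49.5000; 26.4000 mod 60 = 26.4000; 26.4000 mod 60 = 26.4000

Answer: 39.6000 49.5000 26.4000 26.4000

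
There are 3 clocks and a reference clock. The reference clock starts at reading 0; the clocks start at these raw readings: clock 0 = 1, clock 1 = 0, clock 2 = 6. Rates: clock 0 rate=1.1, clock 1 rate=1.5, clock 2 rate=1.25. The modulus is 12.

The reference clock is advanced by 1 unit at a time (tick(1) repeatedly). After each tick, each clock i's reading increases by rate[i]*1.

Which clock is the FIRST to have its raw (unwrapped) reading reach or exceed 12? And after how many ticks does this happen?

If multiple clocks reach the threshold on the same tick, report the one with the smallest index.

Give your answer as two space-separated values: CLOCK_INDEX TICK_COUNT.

Answer: 2 5

Derivation:
clock 0: start=1, rate=1.1, needs 12-1 = 11; ticks = ceil(11/1.1) = ceil(10.0000) = 10; reading at tick 10 = 1 + 1.1*10 = 12.0000
clock 1: start=0, rate=1.5, needs 12-0 = 12; ticks = ceil(12/1.5) = ceil(8.0000) = 8; reading at tick 8 = 0 + 1.5*8 = 12.0000
clock 2: start=6, rate=1.25, needs 12-6 = 6; ticks = ceil(6/1.25) = ceil(4.8000) = 5; reading at tick 5 = 6 + 1.25*5 = 12.2500
Minimum tick count = 5; winners = [2]; smallest index = 2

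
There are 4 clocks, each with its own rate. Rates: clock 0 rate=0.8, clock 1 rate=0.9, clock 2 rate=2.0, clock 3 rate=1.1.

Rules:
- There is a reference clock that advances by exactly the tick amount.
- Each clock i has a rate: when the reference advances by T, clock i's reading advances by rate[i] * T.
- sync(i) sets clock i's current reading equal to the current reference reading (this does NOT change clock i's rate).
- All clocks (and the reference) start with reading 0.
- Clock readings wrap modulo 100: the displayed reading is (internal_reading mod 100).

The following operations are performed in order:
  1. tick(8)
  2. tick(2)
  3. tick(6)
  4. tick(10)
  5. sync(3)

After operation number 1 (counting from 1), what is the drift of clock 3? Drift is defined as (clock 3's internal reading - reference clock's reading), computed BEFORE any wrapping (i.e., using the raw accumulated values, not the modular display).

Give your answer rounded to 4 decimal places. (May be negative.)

Answer: 0.8000

Derivation:
After op 1 tick(8): ref=8.0000 raw=[6.4000 7.2000 16.0000 8.8000]
Drift of clock 3 after op 1: 8.8000 - 8.0000 = 0.8000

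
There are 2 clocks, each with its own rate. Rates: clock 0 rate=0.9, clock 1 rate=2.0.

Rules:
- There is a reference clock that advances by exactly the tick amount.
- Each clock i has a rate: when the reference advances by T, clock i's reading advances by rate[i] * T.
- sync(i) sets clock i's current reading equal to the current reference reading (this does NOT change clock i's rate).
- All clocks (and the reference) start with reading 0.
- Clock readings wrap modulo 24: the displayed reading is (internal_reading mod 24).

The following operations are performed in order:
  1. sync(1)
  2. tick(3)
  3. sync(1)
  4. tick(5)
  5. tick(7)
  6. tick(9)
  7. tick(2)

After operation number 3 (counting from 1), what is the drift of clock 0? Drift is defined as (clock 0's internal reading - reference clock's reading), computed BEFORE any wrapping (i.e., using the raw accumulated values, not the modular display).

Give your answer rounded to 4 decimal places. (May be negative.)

Answer: -0.3000

Derivation:
After op 1 sync(1): ref=0.0000 raw=[0.0000 0.0000]
After op 2 tick(3): ref=3.0000 raw=[2.7000 6.0000]
After op 3 sync(1): ref=3.0000 raw=[2.7000 3.0000]
Drift of clock 0 after op 3: 2.7000 - 3.0000 = -0.3000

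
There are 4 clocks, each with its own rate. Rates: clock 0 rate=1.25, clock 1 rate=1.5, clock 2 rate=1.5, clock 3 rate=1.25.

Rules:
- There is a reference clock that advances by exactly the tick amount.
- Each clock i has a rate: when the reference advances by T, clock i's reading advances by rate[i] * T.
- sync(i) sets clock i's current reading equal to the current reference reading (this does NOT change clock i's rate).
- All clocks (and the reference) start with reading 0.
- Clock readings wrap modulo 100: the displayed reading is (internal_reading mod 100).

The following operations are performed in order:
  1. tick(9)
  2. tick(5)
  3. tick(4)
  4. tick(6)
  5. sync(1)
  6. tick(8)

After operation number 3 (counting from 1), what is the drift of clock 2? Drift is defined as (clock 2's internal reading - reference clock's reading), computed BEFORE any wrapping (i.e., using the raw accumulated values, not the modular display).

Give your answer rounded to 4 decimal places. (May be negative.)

Answer: 9.0000

Derivation:
After op 1 tick(9): ref=9.0000 raw=[11.2500 13.5000 13.5000 11.2500]
After op 2 tick(5): ref=14.0000 raw=[17.5000 21.0000 21.0000 17.5000]
After op 3 tick(4): ref=18.0000 raw=[22.5000 27.0000 27.0000 22.5000]
Drift of clock 2 after op 3: 27.0000 - 18.0000 = 9.0000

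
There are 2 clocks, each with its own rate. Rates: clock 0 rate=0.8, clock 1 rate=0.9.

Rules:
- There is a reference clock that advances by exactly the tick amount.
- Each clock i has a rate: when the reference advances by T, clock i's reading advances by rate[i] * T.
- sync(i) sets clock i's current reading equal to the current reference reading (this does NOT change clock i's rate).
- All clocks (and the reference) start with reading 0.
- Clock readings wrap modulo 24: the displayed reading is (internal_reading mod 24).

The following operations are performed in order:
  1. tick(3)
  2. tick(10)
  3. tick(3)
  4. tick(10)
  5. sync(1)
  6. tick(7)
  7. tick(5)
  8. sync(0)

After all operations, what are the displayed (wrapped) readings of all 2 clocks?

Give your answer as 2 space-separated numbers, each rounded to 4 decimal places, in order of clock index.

Answer: 14.0000 12.8000

Derivation:
After op 1 tick(3): ref=3.0000 raw=[2.4000 2.7000]
After op 2 tick(10): ref=13.0000 raw=[10.4000 11.7000]
After op 3 tick(3): ref=16.0000 raw=[12.8000 14.4000]
After op 4 tick(10): ref=26.0000 raw=[20.8000 23.4000]
After op 5 sync(1): ref=26.0000 raw=[20.8000 26.0000]
After op 6 tick(7): ref=33.0000 raw=[26.4000 32.3000]
After op 7 tick(5): ref=38.0000 raw=[30.4000 36.8000]
After op 8 sync(0): ref=38.0000 raw=[38.0000 36.8000]
Wrap final raw readings (mod 24): 38.0000 mod 24 = 14.0000; 36.8000 mod 24 = 12.8000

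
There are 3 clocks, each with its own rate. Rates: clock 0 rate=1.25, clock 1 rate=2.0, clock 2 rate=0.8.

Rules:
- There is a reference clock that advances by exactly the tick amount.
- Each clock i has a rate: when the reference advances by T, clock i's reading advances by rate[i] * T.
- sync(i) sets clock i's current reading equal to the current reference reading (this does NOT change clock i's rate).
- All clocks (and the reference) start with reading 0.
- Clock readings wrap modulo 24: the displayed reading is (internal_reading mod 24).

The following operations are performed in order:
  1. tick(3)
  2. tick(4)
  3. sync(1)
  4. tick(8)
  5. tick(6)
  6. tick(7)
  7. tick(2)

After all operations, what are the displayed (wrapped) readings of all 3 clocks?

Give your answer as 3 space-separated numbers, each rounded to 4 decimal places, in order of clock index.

After op 1 tick(3): ref=3.0000 raw=[3.7500 6.0000 2.4000]
After op 2 tick(4): ref=7.0000 raw=[8.7500 14.0000 5.6000]
After op 3 sync(1): ref=7.0000 raw=[8.7500 7.0000 5.6000]
After op 4 tick(8): ref=15.0000 raw=[18.7500 23.0000 12.0000]
After op 5 tick(6): ref=21.0000 raw=[26.2500 35.0000 16.8000]
After op 6 tick(7): ref=28.0000 raw=[35.0000 49.0000 22.4000]
After op 7 tick(2): ref=30.0000 raw=[37.5000 53.0000 24.0000]
Wrap final raw readings (mod 24): 37.5000 mod 24 = 13.5000; 53.0000 mod 24 = 5.0000; 24.0000 mod 24 = 0.0000

Answer: 13.5000 5.0000 0.0000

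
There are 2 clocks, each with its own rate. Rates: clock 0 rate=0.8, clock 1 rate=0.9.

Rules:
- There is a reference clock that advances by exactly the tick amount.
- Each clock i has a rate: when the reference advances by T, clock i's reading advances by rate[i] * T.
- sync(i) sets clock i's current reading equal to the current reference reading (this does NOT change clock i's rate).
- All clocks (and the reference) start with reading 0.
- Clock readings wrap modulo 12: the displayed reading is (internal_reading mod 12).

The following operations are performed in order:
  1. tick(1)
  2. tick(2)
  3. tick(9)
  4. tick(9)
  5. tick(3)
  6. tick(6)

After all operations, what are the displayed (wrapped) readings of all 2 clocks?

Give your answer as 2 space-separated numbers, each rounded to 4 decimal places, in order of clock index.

Answer: 0.0000 3.0000

Derivation:
After op 1 tick(1): ref=1.0000 raw=[0.8000 0.9000]
After op 2 tick(2): ref=3.0000 raw=[2.4000 2.7000]
After op 3 tick(9): ref=12.0000 raw=[9.6000 10.8000]
After op 4 tick(9): ref=21.0000 raw=[16.8000 18.9000]
After op 5 tick(3): ref=24.0000 raw=[19.2000 21.6000]
After op 6 tick(6): ref=30.0000 raw=[24.0000 27.0000]
Wrap final raw readings (mod 12): 24.0000 mod 12 = 0.0000; 27.0000 mod 12 = 3.0000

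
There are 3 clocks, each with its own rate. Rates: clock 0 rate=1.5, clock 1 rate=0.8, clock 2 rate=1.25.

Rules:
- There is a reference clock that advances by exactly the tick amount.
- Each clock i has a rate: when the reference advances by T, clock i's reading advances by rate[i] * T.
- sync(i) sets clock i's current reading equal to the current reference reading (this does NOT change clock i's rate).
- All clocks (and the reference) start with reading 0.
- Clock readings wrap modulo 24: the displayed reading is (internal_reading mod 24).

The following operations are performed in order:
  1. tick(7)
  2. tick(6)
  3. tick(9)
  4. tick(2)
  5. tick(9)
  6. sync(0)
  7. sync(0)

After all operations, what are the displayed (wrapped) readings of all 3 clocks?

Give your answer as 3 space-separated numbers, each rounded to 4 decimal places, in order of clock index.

After op 1 tick(7): ref=7.0000 raw=[10.5000 5.6000 8.7500]
After op 2 tick(6): ref=13.0000 raw=[19.5000 10.4000 16.2500]
After op 3 tick(9): ref=22.0000 raw=[33.0000 17.6000 27.5000]
After op 4 tick(2): ref=24.0000 raw=[36.0000 19.2000 30.0000]
After op 5 tick(9): ref=33.0000 raw=[49.5000 26.4000 41.2500]
After op 6 sync(0): ref=33.0000 raw=[33.0000 26.4000 41.2500]
After op 7 sync(0): ref=33.0000 raw=[33.0000 26.4000 41.2500]
Wrap final raw readings (mod 24): 33.0000 mod 24 = 9.0000; 26.4000 mod 24 = 2.4000; 41.2500 mod 24 = 17.2500

Answer: 9.0000 2.4000 17.2500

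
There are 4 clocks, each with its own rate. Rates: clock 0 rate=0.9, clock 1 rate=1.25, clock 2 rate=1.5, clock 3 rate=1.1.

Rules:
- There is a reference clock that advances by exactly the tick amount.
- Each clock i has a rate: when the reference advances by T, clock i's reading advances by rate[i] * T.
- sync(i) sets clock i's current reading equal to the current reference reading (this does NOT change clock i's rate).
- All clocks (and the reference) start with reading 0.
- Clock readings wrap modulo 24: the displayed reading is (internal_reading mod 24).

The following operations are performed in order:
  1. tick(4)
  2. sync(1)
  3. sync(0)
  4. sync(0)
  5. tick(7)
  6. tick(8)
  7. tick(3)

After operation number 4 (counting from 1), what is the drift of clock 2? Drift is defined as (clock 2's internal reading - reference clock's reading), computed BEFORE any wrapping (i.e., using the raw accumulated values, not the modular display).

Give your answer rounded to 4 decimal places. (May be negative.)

Answer: 2.0000

Derivation:
After op 1 tick(4): ref=4.0000 raw=[3.6000 5.0000 6.0000 4.4000]
After op 2 sync(1): ref=4.0000 raw=[3.6000 4.0000 6.0000 4.4000]
After op 3 sync(0): ref=4.0000 raw=[4.0000 4.0000 6.0000 4.4000]
After op 4 sync(0): ref=4.0000 raw=[4.0000 4.0000 6.0000 4.4000]
Drift of clock 2 after op 4: 6.0000 - 4.0000 = 2.0000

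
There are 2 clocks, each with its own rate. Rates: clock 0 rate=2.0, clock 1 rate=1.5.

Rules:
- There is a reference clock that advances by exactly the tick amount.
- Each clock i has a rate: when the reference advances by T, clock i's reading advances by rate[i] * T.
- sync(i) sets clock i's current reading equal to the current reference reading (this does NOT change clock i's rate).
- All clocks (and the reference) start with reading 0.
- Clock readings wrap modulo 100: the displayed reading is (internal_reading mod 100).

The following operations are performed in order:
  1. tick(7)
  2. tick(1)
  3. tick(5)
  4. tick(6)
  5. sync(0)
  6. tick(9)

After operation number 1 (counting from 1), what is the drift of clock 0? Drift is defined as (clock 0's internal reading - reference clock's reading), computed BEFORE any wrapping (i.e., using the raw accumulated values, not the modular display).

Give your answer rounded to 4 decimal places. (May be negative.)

Answer: 7.0000

Derivation:
After op 1 tick(7): ref=7.0000 raw=[14.0000 10.5000]
Drift of clock 0 after op 1: 14.0000 - 7.0000 = 7.0000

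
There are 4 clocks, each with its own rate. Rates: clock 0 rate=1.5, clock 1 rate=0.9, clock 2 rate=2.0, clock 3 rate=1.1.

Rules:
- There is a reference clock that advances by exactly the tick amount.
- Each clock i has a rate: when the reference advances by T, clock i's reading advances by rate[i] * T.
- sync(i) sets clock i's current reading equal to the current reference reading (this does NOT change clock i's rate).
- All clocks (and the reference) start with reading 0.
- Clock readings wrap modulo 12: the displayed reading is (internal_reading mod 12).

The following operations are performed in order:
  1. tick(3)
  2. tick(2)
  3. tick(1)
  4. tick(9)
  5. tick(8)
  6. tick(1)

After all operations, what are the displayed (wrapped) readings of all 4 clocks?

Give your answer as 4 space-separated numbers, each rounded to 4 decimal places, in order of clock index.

Answer: 0.0000 9.6000 0.0000 2.4000

Derivation:
After op 1 tick(3): ref=3.0000 raw=[4.5000 2.7000 6.0000 3.3000]
After op 2 tick(2): ref=5.0000 raw=[7.5000 4.5000 10.0000 5.5000]
After op 3 tick(1): ref=6.0000 raw=[9.0000 5.4000 12.0000 6.6000]
After op 4 tick(9): ref=15.0000 raw=[22.5000 13.5000 30.0000 16.5000]
After op 5 tick(8): ref=23.0000 raw=[34.5000 20.7000 46.0000 25.3000]
After op 6 tick(1): ref=24.0000 raw=[36.0000 21.6000 48.0000 26.4000]
Wrap final raw readings (mod 12): 36.0000 mod 12 = 0.0000; 21.6000 mod 12 = 9.6000; 48.0000 mod 12 = 0.0000; 26.4000 mod 12 = 2.4000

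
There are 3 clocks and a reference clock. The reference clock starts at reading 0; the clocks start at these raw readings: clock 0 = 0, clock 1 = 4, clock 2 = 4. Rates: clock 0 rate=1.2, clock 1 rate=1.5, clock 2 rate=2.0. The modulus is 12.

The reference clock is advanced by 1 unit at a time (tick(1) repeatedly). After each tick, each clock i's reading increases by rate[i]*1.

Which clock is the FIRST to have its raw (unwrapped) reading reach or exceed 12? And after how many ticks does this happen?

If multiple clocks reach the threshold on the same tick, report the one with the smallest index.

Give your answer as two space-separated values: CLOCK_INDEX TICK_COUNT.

clock 0: start=0, rate=1.2, needs 12-0 = 12; ticks = ceil(12/1.2) = ceil(10.0000) = 10; reading at tick 10 = 0 + 1.2*10 = 12.0000
clock 1: start=4, rate=1.5, needs 12-4 = 8; ticks = ceil(8/1.5) = ceil(5.3333) = 6; reading at tick 6 = 4 + 1.5*6 = 13.0000
clock 2: start=4, rate=2.0, needs 12-4 = 8; ticks = ceil(8/2.0) = ceil(4.0000) = 4; reading at tick 4 = 4 + 2.0*4 = 12.0000
Minimum tick count = 4; winners = [2]; smallest index = 2

Answer: 2 4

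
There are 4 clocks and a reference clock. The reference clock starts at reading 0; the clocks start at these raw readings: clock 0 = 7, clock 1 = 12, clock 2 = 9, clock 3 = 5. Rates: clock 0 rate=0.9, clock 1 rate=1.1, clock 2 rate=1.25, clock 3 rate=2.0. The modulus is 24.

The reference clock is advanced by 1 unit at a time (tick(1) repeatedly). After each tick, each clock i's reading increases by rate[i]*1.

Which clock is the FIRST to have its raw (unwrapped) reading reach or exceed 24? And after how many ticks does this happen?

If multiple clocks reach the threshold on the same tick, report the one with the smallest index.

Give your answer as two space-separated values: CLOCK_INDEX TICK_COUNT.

clock 0: start=7, rate=0.9, needs 24-7 = 17; ticks = ceil(17/0.9) = ceil(18.8889) = 19; reading at tick 19 = 7 + 0.9*19 = 24.1000
clock 1: start=12, rate=1.1, needs 24-12 = 12; ticks = ceil(12/1.1) = ceil(10.9091) = 11; reading at tick 11 = 12 + 1.1*11 = 24.1000
clock 2: start=9, rate=1.25, needs 24-9 = 15; ticks = ceil(15/1.25) = ceil(12.0000) = 12; reading at tick 12 = 9 + 1.25*12 = 24.0000
clock 3: start=5, rate=2.0, needs 24-5 = 19; ticks = ceil(19/2.0) = ceil(9.5000) = 10; reading at tick 10 = 5 + 2.0*10 = 25.0000
Minimum tick count = 10; winners = [3]; smallest index = 3

Answer: 3 10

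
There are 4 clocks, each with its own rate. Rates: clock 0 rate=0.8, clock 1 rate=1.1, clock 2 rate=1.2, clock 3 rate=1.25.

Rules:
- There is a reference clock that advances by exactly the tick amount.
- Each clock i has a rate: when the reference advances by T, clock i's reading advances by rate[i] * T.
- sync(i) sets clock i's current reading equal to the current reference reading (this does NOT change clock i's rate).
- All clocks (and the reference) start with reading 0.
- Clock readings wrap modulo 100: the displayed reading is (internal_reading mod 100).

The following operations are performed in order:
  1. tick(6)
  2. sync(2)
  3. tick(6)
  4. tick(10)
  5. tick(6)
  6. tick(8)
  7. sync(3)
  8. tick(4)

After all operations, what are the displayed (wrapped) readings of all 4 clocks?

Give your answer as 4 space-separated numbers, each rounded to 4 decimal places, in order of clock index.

Answer: 32.0000 44.0000 46.8000 41.0000

Derivation:
After op 1 tick(6): ref=6.0000 raw=[4.8000 6.6000 7.2000 7.5000]
After op 2 sync(2): ref=6.0000 raw=[4.8000 6.6000 6.0000 7.5000]
After op 3 tick(6): ref=12.0000 raw=[9.6000 13.2000 13.2000 15.0000]
After op 4 tick(10): ref=22.0000 raw=[17.6000 24.2000 25.2000 27.5000]
After op 5 tick(6): ref=28.0000 raw=[22.4000 30.8000 32.4000 35.0000]
After op 6 tick(8): ref=36.0000 raw=[28.8000 39.6000 42.0000 45.0000]
After op 7 sync(3): ref=36.0000 raw=[28.8000 39.6000 42.0000 36.0000]
After op 8 tick(4): ref=40.0000 raw=[32.0000 44.0000 46.8000 41.0000]
Wrap final raw readings (mod 100): 32.0000 mod 100 = 32.0000; 44.0000 mod 100 = 44.0000; 46.8000 mod 100 = 46.8000; 41.0000 mod 100 = 41.0000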